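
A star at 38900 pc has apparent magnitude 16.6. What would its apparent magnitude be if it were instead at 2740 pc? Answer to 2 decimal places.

m ≈ 10.84

Flux ∝ 1/d², so Δm = 5 log₁₀(d₂/d₁) = 5 log₁₀(2740/38900) = -5.761
m₂ = m₁ + Δm = 16.6 + (-5.761) = 10.839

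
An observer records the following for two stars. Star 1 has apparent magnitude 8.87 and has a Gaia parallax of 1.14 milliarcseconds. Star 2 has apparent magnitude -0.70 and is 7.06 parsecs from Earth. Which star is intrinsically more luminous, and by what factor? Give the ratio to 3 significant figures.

Star 1 is more luminous, by a factor of 2.29.

Star 1: p = 1.14 mas = 1.14×10^-3″ → d = 1/p = 877.2 pc
Star 1: M = m − 5 log₁₀ d + 5 = 8.87 − 5·2.9431 + 5 = -0.845
Star 2: M = m − 5 log₁₀ d + 5 = -0.70 − 5·0.8488 + 5 = 0.056
ΔM = M_1 − M_2 = -0.845 − (0.056) = -0.901; smaller M is more luminous → Star 1.
L ratio = 10^(0.4 |ΔM|) = 10^0.361 = 2.294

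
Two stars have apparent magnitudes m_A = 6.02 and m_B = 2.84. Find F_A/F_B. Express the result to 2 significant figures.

F_A/F_B ≈ 0.053

Magnitude difference = 3.18
Flux ratio = 10^(−0.4 Δm) = 10^(−0.4 × 3.18) = 10^-1.272 = 0.05346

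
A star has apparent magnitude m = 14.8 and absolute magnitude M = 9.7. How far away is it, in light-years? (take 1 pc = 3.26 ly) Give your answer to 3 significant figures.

d ≈ 341 ly

μ = m − M = 5.100
m − M = 5 log₁₀ d − 5
log₁₀ d = (m − M)/5 + 1 = 2.0200
d = 10^2.0200 = 104.7 pc
= 341.4 ly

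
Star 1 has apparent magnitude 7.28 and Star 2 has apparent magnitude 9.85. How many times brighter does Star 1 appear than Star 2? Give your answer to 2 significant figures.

Magnitude difference = -2.57
Flux ratio = 10^(−0.4 Δm) = 10^(−0.4 × -2.57) = 10^1.028 = 10.67

11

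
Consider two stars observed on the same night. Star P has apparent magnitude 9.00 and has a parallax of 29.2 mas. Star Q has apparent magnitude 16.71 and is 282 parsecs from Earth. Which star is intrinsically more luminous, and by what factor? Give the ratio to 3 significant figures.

Star P: p = 29.2 mas = 0.0292″ → d = 1/p = 34.25 pc
Star P: M = m − 5 log₁₀ d + 5 = 9.00 − 5·1.5346 + 5 = 6.327
Star Q: M = m − 5 log₁₀ d + 5 = 16.71 − 5·2.4502 + 5 = 9.459
ΔM = M_P − M_Q = 6.327 − (9.459) = -3.132; smaller M is more luminous → Star P.
L ratio = 10^(0.4 |ΔM|) = 10^1.253 = 17.90

Star P is more luminous, by a factor of 17.9.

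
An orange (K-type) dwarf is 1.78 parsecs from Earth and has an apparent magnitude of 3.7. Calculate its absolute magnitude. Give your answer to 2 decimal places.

M ≈ 7.45

5 log₁₀(d/10 pc) = 5 log₁₀(1.780) − 5 = -3.748
M = m − 5 log₁₀(d/10) = 3.7 + 3.748 = 7.448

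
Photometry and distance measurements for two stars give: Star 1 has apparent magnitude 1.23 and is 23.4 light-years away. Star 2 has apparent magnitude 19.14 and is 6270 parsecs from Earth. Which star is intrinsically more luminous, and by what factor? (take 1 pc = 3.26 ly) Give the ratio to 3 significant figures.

Star 1 is more luminous, by a factor of 19.1.

Star 1: d = 23.4 ly / 3.26 = 7.178 pc
Star 1: M = m − 5 log₁₀ d + 5 = 1.23 − 5·0.8560 + 5 = 1.950
Star 2: M = m − 5 log₁₀ d + 5 = 19.14 − 5·3.7973 + 5 = 5.154
ΔM = M_1 − M_2 = 1.950 − (5.154) = -3.204; smaller M is more luminous → Star 1.
L ratio = 10^(0.4 |ΔM|) = 10^1.281 = 19.12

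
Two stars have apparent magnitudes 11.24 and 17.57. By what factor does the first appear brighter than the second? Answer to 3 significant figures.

Magnitude difference = -6.33
Flux ratio = 10^(−0.4 Δm) = 10^(−0.4 × -6.33) = 10^2.532 = 340.4

340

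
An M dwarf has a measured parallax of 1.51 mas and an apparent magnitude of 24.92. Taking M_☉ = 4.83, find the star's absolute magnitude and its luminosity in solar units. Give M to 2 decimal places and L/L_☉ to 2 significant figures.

d = 1/p = 1000/1.51 mas = 662.3 pc
M = m − 5 log₁₀ d + 5 = 24.92 − 5·2.8210 + 5 = 15.815
M − M_☉ = 15.815 − 4.83 = 10.985
L/L_☉ = 10^(−0.4 × 10.985) = 4.037×10^-5

M ≈ 15.81; L/L_☉ ≈ 4.0×10^-5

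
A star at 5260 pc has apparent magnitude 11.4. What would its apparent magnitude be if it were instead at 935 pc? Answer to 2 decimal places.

Flux ∝ 1/d², so Δm = 5 log₁₀(d₂/d₁) = 5 log₁₀(935/5260) = -3.751
m₂ = m₁ + Δm = 11.4 + (-3.751) = 7.649

m ≈ 7.65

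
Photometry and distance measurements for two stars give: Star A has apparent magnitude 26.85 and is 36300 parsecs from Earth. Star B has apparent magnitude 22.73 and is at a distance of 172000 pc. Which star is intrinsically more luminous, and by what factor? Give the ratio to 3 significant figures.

Star A: M = m − 5 log₁₀ d + 5 = 26.85 − 5·4.5599 + 5 = 9.050
Star B: M = m − 5 log₁₀ d + 5 = 22.73 − 5·5.2355 + 5 = 1.552
ΔM = M_A − M_B = 9.050 − (1.552) = 7.498; smaller M is more luminous → Star B.
L ratio = 10^(0.4 |ΔM|) = 10^2.999 = 998.3

Star B is more luminous, by a factor of 998.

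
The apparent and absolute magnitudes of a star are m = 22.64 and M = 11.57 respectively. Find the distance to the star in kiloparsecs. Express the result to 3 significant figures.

d ≈ 1.64 kpc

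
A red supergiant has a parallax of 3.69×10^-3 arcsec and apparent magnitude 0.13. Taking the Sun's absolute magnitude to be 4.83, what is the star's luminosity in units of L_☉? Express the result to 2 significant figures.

d = 1/p = 1/3.69×10^-3″ = 271.0 pc
M = m − 5 log₁₀ d + 5 = 0.13 − 5·2.4330 + 5 = -7.035
M − M_☉ = -7.035 − 4.83 = -11.865
L/L_☉ = 10^(−0.4 × -11.865) = 55710

L/L_☉ ≈ 56000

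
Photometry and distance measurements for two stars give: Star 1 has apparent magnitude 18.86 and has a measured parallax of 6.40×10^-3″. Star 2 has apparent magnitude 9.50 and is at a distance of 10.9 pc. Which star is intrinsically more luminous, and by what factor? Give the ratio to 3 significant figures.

Star 2 is more luminous, by a factor of 27.0.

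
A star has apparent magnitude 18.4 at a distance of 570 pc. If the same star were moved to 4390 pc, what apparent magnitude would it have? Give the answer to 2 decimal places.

m ≈ 22.83

Flux ∝ 1/d², so Δm = 5 log₁₀(d₂/d₁) = 5 log₁₀(4390/570) = 4.433
m₂ = m₁ + Δm = 18.4 + (4.433) = 22.833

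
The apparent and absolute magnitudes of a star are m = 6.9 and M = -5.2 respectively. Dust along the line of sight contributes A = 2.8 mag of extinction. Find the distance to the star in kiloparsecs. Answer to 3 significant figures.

d ≈ 0.724 kpc

m − M = 5 log₁₀(d/10 pc) + A  ⇒  6.9 − (-5.2) − 2.8 = 5 log₁₀(d/10)
9.300 = 5 log₁₀(d/10)
log₁₀ d = (m − M − A)/5 + 1 = 2.8600
d = 10^2.8600 = 724.4 pc
= 0.7244 kpc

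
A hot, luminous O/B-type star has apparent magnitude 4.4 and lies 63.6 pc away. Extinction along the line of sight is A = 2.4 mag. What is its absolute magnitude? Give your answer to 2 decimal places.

M ≈ -2.02

5 log₁₀(d/10 pc) = 5 log₁₀(63.60) − 5 = 4.017
M = m − 5 log₁₀(d/10) − A = 4.4 − 4.017 − 2.4 = -2.017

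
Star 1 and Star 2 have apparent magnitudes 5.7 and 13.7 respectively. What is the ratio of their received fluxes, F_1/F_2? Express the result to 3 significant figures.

F_1/F_2 ≈ 1580

Δm = 5.7 − (13.7) = -8.0
Flux ratio = 10^(−0.4 Δm) = 10^(−0.4 × -8.0) = 10^3.200 = 1585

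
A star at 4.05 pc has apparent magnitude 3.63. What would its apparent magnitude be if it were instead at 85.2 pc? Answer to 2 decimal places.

m ≈ 10.24

Flux ∝ 1/d², so Δm = 5 log₁₀(d₂/d₁) = 5 log₁₀(85.2/4.05) = 6.615
m₂ = m₁ + Δm = 3.63 + (6.615) = 10.245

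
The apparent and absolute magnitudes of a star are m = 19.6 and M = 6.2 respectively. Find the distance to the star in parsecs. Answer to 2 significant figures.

Distance modulus: m − M = 19.6 − (6.2) = 13.400
m − M = 5 log₁₀ d − 5
log₁₀ d = (m − M)/5 + 1 = 3.6800
d = 10^3.6800 = 4786 pc

d ≈ 4800 pc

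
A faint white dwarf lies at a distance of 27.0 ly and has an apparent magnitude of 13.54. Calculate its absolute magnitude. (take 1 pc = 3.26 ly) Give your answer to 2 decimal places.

M ≈ 13.95

d = 27.0 ly / 3.26 = 8.282 pc
5 log₁₀(d/10 pc) = 5 log₁₀(8.282) − 5 = -0.409
M = m − 5 log₁₀(d/10) = 13.54 + 0.409 = 13.949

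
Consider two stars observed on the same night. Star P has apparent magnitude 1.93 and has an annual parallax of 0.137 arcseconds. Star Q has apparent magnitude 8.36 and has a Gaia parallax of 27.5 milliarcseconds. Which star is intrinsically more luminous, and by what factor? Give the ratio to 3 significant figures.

Star P: d = 1/p = 1/0.137″ = 7.299 pc
Star P: M = m − 5 log₁₀ d + 5 = 1.93 − 5·0.8633 + 5 = 2.614
Star Q: p = 27.5 mas = 0.0275″ → d = 1/p = 36.36 pc
Star Q: M = m − 5 log₁₀ d + 5 = 8.36 − 5·1.5607 + 5 = 5.557
ΔM = M_P − M_Q = 2.614 − (5.557) = -2.943; smaller M is more luminous → Star P.
L ratio = 10^(0.4 |ΔM|) = 10^1.177 = 15.04

Star P is more luminous, by a factor of 15.0.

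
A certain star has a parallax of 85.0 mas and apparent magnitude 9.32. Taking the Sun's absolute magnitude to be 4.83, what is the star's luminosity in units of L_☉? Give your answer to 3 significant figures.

d = 1/p = 1000/85.0 mas = 11.76 pc
M = m − 5 log₁₀ d + 5 = 9.32 − 5·1.0706 + 5 = 8.967
M − M_☉ = 8.967 − 4.83 = 4.137
L/L_☉ = 10^(−0.4 × 4.137) = 0.02214

L/L_☉ ≈ 0.0221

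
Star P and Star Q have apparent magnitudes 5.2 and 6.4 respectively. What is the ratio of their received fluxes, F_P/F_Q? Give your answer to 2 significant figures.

F_P/F_Q ≈ 3.0

Δm = 5.2 − (6.4) = -1.2
Flux ratio = 10^(−0.4 Δm) = 10^(−0.4 × -1.2) = 10^0.480 = 3.020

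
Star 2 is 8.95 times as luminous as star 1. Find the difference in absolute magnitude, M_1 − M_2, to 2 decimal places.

M_1 − M_2 ≈ 2.38

Pogson: ΔM = −2.5 log₁₀(ratio) = −2.5 log₁₀(8.95) = −2.5 × 0.9518 = -2.380
Star 2 is brighter so has the smaller magnitude: M_1 − M_2 is positive.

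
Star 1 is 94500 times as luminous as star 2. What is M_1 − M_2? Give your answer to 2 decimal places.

M_1 − M_2 ≈ -12.44

Pogson: ΔM = −2.5 log₁₀(ratio) = −2.5 log₁₀(94500) = −2.5 × 4.9754 = -12.439
Star 1 is brighter, so it has the smaller magnitude: the difference is negative.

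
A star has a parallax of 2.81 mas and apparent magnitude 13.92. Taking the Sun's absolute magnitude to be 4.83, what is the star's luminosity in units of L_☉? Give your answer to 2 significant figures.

d = 1/p = 1000/2.81 mas = 355.9 pc
M = m − 5 log₁₀ d + 5 = 13.92 − 5·2.5513 + 5 = 6.164
M − M_☉ = 6.164 − 4.83 = 1.334
L/L_☉ = 10^(−0.4 × 1.334) = 0.2928

L/L_☉ ≈ 0.29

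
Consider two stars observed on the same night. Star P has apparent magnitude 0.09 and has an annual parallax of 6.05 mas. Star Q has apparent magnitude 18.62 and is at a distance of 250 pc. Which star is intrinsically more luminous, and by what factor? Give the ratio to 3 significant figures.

Star P is more luminous, by a factor of 1.13×10^7.

Star P: p = 6.05 mas = 6.05×10^-3″ → d = 1/p = 165.3 pc
Star P: M = m − 5 log₁₀ d + 5 = 0.09 − 5·2.2182 + 5 = -6.001
Star Q: M = m − 5 log₁₀ d + 5 = 18.62 − 5·2.3979 + 5 = 11.630
ΔM = M_P − M_Q = -6.001 − (11.630) = -17.632; smaller M is more luminous → Star P.
L ratio = 10^(0.4 |ΔM|) = 10^7.053 = 1.129×10^7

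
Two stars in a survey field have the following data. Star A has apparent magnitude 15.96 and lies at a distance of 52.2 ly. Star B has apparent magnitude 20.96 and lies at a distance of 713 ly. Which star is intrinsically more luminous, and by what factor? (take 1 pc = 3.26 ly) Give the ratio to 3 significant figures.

Star A: d = 52.2 ly / 3.26 = 16.01 pc
Star A: M = m − 5 log₁₀ d + 5 = 15.96 − 5·1.2045 + 5 = 14.938
Star B: d = 713 ly / 3.26 = 218.7 pc
Star B: M = m − 5 log₁₀ d + 5 = 20.96 − 5·2.3399 + 5 = 14.261
ΔM = M_A − M_B = 14.938 − (14.261) = 0.677; smaller M is more luminous → Star B.
L ratio = 10^(0.4 |ΔM|) = 10^0.271 = 1.866

Star B is more luminous, by a factor of 1.87.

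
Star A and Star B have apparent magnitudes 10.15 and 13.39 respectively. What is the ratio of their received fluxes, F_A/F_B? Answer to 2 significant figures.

Δm = 10.15 − (13.39) = -3.24
Flux ratio = 10^(−0.4 Δm) = 10^(−0.4 × -3.24) = 10^1.296 = 19.77

F_A/F_B ≈ 20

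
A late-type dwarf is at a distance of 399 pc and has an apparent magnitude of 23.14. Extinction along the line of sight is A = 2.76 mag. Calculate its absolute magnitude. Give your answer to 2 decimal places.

5 log₁₀(d/10 pc) = 5 log₁₀(399.0) − 5 = 8.005
M = m − 5 log₁₀(d/10) − A = 23.14 − 8.005 − 2.76 = 12.375

M ≈ 12.38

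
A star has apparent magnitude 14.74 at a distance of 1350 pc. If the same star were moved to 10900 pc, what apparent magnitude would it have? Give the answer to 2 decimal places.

m ≈ 19.28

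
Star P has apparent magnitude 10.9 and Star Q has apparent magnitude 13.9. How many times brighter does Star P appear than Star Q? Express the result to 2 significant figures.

Magnitude difference = -3.0
Flux ratio = 10^(−0.4 Δm) = 10^(−0.4 × -3.0) = 10^1.200 = 15.85

16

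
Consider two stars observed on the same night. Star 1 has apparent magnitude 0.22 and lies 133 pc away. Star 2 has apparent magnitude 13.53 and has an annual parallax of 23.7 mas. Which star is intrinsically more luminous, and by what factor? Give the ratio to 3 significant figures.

Star 1 is more luminous, by a factor of 2.10×10^6.

Star 1: M = m − 5 log₁₀ d + 5 = 0.22 − 5·2.1239 + 5 = -5.399
Star 2: p = 23.7 mas = 0.0237″ → d = 1/p = 42.19 pc
Star 2: M = m − 5 log₁₀ d + 5 = 13.53 − 5·1.6253 + 5 = 10.404
ΔM = M_1 − M_2 = -5.399 − (10.404) = -15.803; smaller M is more luminous → Star 1.
L ratio = 10^(0.4 |ΔM|) = 10^6.321 = 2.095×10^6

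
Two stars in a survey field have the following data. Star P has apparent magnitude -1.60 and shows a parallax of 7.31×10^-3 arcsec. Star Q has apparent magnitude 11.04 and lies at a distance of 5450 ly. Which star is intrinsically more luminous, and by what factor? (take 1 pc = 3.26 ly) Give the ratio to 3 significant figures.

Star P is more luminous, by a factor of 762.

Star P: d = 1/p = 1/7.31×10^-3″ = 136.8 pc
Star P: M = m − 5 log₁₀ d + 5 = -1.60 − 5·2.1361 + 5 = -7.280
Star Q: d = 5450 ly / 3.26 = 1672 pc
Star Q: M = m − 5 log₁₀ d + 5 = 11.04 − 5·3.2232 + 5 = -0.076
ΔM = M_P − M_Q = -7.280 − (-0.076) = -7.205; smaller M is more luminous → Star P.
L ratio = 10^(0.4 |ΔM|) = 10^2.882 = 761.7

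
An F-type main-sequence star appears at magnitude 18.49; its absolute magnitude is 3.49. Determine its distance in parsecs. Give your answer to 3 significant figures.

d ≈ 10000 pc

Distance modulus: m − M = 18.49 − (3.49) = 15.000
m − M = 5 log₁₀ d − 5
log₁₀ d = (m − M)/5 + 1 = 4.0000
d = 10^4.0000 = 10000 pc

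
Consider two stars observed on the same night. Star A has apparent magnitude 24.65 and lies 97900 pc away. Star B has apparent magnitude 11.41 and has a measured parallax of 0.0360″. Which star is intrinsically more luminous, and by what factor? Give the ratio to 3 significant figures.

Star A is more luminous, by a factor of 62.8.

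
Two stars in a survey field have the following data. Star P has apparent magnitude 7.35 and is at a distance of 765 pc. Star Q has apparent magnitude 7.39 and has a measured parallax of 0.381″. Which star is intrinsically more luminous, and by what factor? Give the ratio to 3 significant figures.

Star P: M = m − 5 log₁₀ d + 5 = 7.35 − 5·2.8837 + 5 = -2.068
Star Q: d = 1/p = 1/0.381″ = 2.625 pc
Star Q: M = m − 5 log₁₀ d + 5 = 7.39 − 5·0.4191 + 5 = 10.295
ΔM = M_P − M_Q = -2.068 − (10.295) = -12.363; smaller M is more luminous → Star P.
L ratio = 10^(0.4 |ΔM|) = 10^4.945 = 88140

Star P is more luminous, by a factor of 88100.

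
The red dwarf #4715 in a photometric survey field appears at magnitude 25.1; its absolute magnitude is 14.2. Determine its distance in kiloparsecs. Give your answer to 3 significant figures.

μ = m − M = 10.900
m − M = 5 log₁₀ d − 5
log₁₀ d = (m − M)/5 + 1 = 3.1800
d = 10^3.1800 = 1514 pc
= 1.514 kpc

d ≈ 1.51 kpc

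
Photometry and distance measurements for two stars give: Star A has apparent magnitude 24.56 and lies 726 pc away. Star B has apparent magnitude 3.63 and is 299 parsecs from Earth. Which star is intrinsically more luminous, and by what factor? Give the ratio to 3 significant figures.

Star B is more luminous, by a factor of 3.99×10^7.

Star A: M = m − 5 log₁₀ d + 5 = 24.56 − 5·2.8609 + 5 = 15.255
Star B: M = m − 5 log₁₀ d + 5 = 3.63 − 5·2.4757 + 5 = -3.748
ΔM = M_A − M_B = 15.255 − (-3.748) = 19.004; smaller M is more luminous → Star B.
L ratio = 10^(0.4 |ΔM|) = 10^7.601 = 3.995×10^7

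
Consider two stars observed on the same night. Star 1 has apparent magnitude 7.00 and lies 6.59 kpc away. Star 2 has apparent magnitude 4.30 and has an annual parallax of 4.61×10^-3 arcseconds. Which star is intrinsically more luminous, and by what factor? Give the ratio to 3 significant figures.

Star 1 is more luminous, by a factor of 76.8.

Star 1: d = 6.59 kpc = 6590 pc
Star 1: M = m − 5 log₁₀ d + 5 = 7.00 − 5·3.8189 + 5 = -7.094
Star 2: d = 1/p = 1/4.61×10^-3″ = 216.9 pc
Star 2: M = m − 5 log₁₀ d + 5 = 4.30 − 5·2.3363 + 5 = -2.381
ΔM = M_1 − M_2 = -7.094 − (-2.381) = -4.713; smaller M is more luminous → Star 1.
L ratio = 10^(0.4 |ΔM|) = 10^1.885 = 76.77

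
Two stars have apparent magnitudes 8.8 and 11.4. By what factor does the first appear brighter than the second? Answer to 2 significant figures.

Magnitude difference = -2.6
Flux ratio = 10^(−0.4 Δm) = 10^(−0.4 × -2.6) = 10^1.040 = 10.96

11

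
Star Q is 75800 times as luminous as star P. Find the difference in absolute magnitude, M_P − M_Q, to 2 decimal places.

M_P − M_Q ≈ 12.20

Pogson: ΔM = −2.5 log₁₀(ratio) = −2.5 log₁₀(75800) = −2.5 × 4.8797 = -12.199
Star Q is brighter so has the smaller magnitude: M_P − M_Q is positive.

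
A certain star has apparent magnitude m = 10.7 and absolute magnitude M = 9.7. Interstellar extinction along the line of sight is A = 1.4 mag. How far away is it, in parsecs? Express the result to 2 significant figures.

m − M = 5 log₁₀(d/10 pc) + A  ⇒  10.7 − (9.7) − 1.4 = 5 log₁₀(d/10)
-0.400 = 5 log₁₀(d/10)
log₁₀ d = (m − M − A)/5 + 1 = 0.9200
d = 10^0.9200 = 8.318 pc

d ≈ 8.3 pc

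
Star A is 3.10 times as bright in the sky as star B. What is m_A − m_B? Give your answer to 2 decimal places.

m_A − m_B ≈ -1.23

Pogson: Δm = −2.5 log₁₀(ratio) = −2.5 log₁₀(3.10) = −2.5 × 0.4914 = -1.228
Star A is brighter, so it has the smaller magnitude: the difference is negative.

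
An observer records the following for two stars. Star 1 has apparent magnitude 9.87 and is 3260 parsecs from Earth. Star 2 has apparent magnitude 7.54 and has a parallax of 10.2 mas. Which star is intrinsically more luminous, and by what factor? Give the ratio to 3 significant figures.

Star 1 is more luminous, by a factor of 129.

Star 1: M = m − 5 log₁₀ d + 5 = 9.87 − 5·3.5132 + 5 = -2.696
Star 2: p = 10.2 mas = 0.0102″ → d = 1/p = 98.04 pc
Star 2: M = m − 5 log₁₀ d + 5 = 7.54 − 5·1.9914 + 5 = 2.583
ΔM = M_1 − M_2 = -2.696 − (2.583) = -5.279; smaller M is more luminous → Star 1.
L ratio = 10^(0.4 |ΔM|) = 10^2.112 = 129.3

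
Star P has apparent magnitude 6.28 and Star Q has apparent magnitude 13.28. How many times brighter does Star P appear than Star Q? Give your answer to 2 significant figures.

630

Δm = 6.28 − (13.28) = -7.00
Flux ratio = 10^(−0.4 Δm) = 10^(−0.4 × -7.00) = 10^2.800 = 631.0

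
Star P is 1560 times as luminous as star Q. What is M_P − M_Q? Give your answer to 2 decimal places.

Pogson: ΔM = −2.5 log₁₀(ratio) = −2.5 log₁₀(1560) = −2.5 × 3.1931 = -7.983
Star P is brighter, so it has the smaller magnitude: the difference is negative.

M_P − M_Q ≈ -7.98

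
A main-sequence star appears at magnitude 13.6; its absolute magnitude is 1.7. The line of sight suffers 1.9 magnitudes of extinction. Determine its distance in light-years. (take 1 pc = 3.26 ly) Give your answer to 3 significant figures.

d ≈ 3260 ly

m − M = 5 log₁₀(d/10 pc) + A  ⇒  13.6 − (1.7) − 1.9 = 5 log₁₀(d/10)
10.000 = 5 log₁₀(d/10)
log₁₀ d = (m − M − A)/5 + 1 = 3.0000
d = 10^3.0000 = 1000 pc
= 3260 ly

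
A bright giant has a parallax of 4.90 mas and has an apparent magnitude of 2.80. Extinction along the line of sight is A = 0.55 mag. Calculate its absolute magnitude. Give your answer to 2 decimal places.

M ≈ -4.30

p = 4.90 mas = 4.90×10^-3″ → d = 1/p = 204.1 pc
5 log₁₀(d/10 pc) = 5 log₁₀(204.1) − 5 = 6.549
M = m − 5 log₁₀(d/10) − A = 2.80 − 6.549 − 0.55 = -4.299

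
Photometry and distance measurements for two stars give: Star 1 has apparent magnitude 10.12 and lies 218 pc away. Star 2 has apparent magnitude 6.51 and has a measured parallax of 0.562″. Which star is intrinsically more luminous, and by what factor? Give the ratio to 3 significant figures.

Star 1: M = m − 5 log₁₀ d + 5 = 10.12 − 5·2.3385 + 5 = 3.428
Star 2: d = 1/p = 1/0.562″ = 1.779 pc
Star 2: M = m − 5 log₁₀ d + 5 = 6.51 − 5·0.2503 + 5 = 10.259
ΔM = M_1 − M_2 = 3.428 − (10.259) = -6.831; smaller M is more luminous → Star 1.
L ratio = 10^(0.4 |ΔM|) = 10^2.732 = 540.0

Star 1 is more luminous, by a factor of 540.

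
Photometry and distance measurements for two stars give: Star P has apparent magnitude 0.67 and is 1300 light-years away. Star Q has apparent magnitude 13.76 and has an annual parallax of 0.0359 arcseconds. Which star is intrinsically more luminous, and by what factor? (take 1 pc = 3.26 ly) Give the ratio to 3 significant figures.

Star P: d = 1300 ly / 3.26 = 398.8 pc
Star P: M = m − 5 log₁₀ d + 5 = 0.67 − 5·2.6007 + 5 = -7.334
Star Q: d = 1/p = 1/0.0359″ = 27.86 pc
Star Q: M = m − 5 log₁₀ d + 5 = 13.76 − 5·1.4449 + 5 = 11.535
ΔM = M_P − M_Q = -7.334 − (11.535) = -18.869; smaller M is more luminous → Star P.
L ratio = 10^(0.4 |ΔM|) = 10^7.548 = 3.529×10^7

Star P is more luminous, by a factor of 3.53×10^7.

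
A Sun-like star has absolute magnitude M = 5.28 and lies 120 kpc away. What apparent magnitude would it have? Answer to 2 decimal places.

m ≈ 25.68

d = 120 kpc = 120000 pc
m = M + 5 log₁₀ d − 5 = 5.28 + 5·5.0792 − 5 = 25.676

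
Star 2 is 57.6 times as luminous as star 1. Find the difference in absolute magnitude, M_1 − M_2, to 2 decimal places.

Pogson: ΔM = −2.5 log₁₀(ratio) = −2.5 log₁₀(57.6) = −2.5 × 1.7604 = -4.401
Star 2 is brighter so has the smaller magnitude: M_1 − M_2 is positive.

M_1 − M_2 ≈ 4.40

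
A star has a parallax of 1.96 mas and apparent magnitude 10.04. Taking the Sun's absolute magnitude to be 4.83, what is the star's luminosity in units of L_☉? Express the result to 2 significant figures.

d = 1/p = 1000/1.96 mas = 510.2 pc
M = m − 5 log₁₀ d + 5 = 10.04 − 5·2.7077 + 5 = 1.501
M − M_☉ = 1.501 − 4.83 = -3.329
L/L_☉ = 10^(−0.4 × -3.329) = 21.45

L/L_☉ ≈ 21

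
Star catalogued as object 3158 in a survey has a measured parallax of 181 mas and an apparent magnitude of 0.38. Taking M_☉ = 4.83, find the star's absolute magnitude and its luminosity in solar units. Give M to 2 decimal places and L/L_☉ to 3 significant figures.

d = 1/p = 1000/181 mas = 5.525 pc
M = m − 5 log₁₀ d + 5 = 0.38 − 5·0.7423 + 5 = 1.668
M − M_☉ = 1.668 − 4.83 = -3.162
L/L_☉ = 10^(−0.4 × -3.162) = 18.39

M ≈ 1.67; L/L_☉ ≈ 18.4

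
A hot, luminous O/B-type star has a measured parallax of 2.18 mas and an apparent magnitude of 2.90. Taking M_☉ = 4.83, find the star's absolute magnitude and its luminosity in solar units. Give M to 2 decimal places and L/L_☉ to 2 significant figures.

d = 1/p = 1000/2.18 mas = 458.7 pc
M = m − 5 log₁₀ d + 5 = 2.90 − 5·2.6615 + 5 = -5.408
M − M_☉ = -5.408 − 4.83 = -10.238
L/L_☉ = 10^(−0.4 × -10.238) = 12450

M ≈ -5.41; L/L_☉ ≈ 12000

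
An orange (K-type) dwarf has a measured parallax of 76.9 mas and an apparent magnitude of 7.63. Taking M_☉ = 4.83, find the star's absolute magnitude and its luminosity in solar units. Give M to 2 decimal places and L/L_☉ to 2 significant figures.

d = 1/p = 1000/76.9 mas = 13.00 pc
M = m − 5 log₁₀ d + 5 = 7.63 − 5·1.1141 + 5 = 7.060
M − M_☉ = 7.060 − 4.83 = 2.230
L/L_☉ = 10^(−0.4 × 2.230) = 0.1283

M ≈ 7.06; L/L_☉ ≈ 0.13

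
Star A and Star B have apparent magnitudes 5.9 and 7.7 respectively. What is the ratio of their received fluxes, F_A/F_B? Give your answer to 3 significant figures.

F_A/F_B ≈ 5.25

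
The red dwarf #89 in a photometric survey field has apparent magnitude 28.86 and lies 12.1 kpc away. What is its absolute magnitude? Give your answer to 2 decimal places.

d = 12.1 kpc = 12100 pc
5 log₁₀(d/10 pc) = 5 log₁₀(12100) − 5 = 15.414
M = m − 5 log₁₀(d/10) = 28.86 − 15.414 = 13.446

M ≈ 13.45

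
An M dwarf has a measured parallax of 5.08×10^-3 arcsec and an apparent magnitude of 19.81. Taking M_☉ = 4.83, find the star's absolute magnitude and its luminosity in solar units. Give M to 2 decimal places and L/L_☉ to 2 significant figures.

d = 1/p = 1/5.08×10^-3″ = 196.9 pc
M = m − 5 log₁₀ d + 5 = 19.81 − 5·2.2941 + 5 = 13.339
M − M_☉ = 13.339 − 4.83 = 8.509
L/L_☉ = 10^(−0.4 × 8.509) = 3.947×10^-4

M ≈ 13.34; L/L_☉ ≈ 3.9×10^-4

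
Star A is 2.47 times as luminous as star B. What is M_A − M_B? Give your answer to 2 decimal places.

M_A − M_B ≈ -0.98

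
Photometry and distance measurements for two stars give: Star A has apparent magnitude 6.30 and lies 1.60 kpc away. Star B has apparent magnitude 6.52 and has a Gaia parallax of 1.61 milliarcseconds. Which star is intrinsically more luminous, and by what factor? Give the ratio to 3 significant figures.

Star A: d = 1.60 kpc = 1600 pc
Star A: M = m − 5 log₁₀ d + 5 = 6.30 − 5·3.2041 + 5 = -4.721
Star B: p = 1.61 mas = 1.61×10^-3″ → d = 1/p = 621.1 pc
Star B: M = m − 5 log₁₀ d + 5 = 6.52 − 5·2.7932 + 5 = -2.446
ΔM = M_A − M_B = -4.721 − (-2.446) = -2.275; smaller M is more luminous → Star A.
L ratio = 10^(0.4 |ΔM|) = 10^0.910 = 8.126

Star A is more luminous, by a factor of 8.13.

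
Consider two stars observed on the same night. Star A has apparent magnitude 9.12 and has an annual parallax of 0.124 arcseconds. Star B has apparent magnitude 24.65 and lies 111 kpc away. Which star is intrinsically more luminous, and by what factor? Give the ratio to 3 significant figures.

Star A: d = 1/p = 1/0.124″ = 8.065 pc
Star A: M = m − 5 log₁₀ d + 5 = 9.12 − 5·0.9066 + 5 = 9.587
Star B: d = 111 kpc = 111000 pc
Star B: M = m − 5 log₁₀ d + 5 = 24.65 − 5·5.0453 + 5 = 4.423
ΔM = M_A − M_B = 9.587 − (4.423) = 5.164; smaller M is more luminous → Star B.
L ratio = 10^(0.4 |ΔM|) = 10^2.065 = 116.3

Star B is more luminous, by a factor of 116.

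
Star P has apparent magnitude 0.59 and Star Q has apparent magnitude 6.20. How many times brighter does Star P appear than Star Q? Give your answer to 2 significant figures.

180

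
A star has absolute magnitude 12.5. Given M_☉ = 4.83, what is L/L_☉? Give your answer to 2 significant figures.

L/L_☉ ≈ 8.6×10^-4

M − M_☉ = 12.5 − 4.83 = 7.670
L/L_☉ = 10^(−0.4 (M − M_☉)) = 10^-3.068 = 8.551×10^-4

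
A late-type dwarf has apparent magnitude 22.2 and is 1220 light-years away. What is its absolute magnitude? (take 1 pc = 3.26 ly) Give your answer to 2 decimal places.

d = 1220 ly / 3.26 = 374.2 pc
5 log₁₀(d/10 pc) = 5 log₁₀(374.2) − 5 = 7.866
M = m − 5 log₁₀(d/10) = 22.2 − 7.866 = 14.334

M ≈ 14.33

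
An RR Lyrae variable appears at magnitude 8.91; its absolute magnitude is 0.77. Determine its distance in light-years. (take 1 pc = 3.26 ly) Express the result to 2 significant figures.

μ = m − M = 8.140
m − M = 5 log₁₀ d − 5
log₁₀ d = (m − M)/5 + 1 = 2.6280
d = 10^2.6280 = 424.6 pc
= 1384 ly

d ≈ 1400 ly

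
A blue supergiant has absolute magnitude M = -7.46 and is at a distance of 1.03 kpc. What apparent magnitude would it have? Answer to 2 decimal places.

d = 1.03 kpc = 1030 pc
m = M + 5 log₁₀ d − 5 = -7.46 + 5·3.0128 − 5 = 2.604

m ≈ 2.60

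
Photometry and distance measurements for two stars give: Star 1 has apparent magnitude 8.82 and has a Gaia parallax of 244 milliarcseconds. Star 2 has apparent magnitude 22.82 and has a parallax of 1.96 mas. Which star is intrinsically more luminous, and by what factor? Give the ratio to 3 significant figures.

Star 1 is more luminous, by a factor of 25.7.

Star 1: p = 244 mas = 0.244″ → d = 1/p = 4.098 pc
Star 1: M = m − 5 log₁₀ d + 5 = 8.82 − 5·0.6126 + 5 = 10.757
Star 2: p = 1.96 mas = 1.96×10^-3″ → d = 1/p = 510.2 pc
Star 2: M = m − 5 log₁₀ d + 5 = 22.82 − 5·2.7077 + 5 = 14.281
ΔM = M_1 − M_2 = 10.757 − (14.281) = -3.524; smaller M is more luminous → Star 1.
L ratio = 10^(0.4 |ΔM|) = 10^1.410 = 25.69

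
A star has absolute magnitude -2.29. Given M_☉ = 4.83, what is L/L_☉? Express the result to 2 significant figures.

L/L_☉ ≈ 700

M − M_☉ = -2.29 − 4.83 = -7.120
L/L_☉ = 10^(−0.4 (M − M_☉)) = 10^2.848 = 704.7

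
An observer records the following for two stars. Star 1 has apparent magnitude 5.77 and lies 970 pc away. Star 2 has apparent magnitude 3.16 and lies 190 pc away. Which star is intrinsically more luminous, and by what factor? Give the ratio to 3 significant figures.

Star 1 is more luminous, by a factor of 2.36.

Star 1: M = m − 5 log₁₀ d + 5 = 5.77 − 5·2.9868 + 5 = -4.164
Star 2: M = m − 5 log₁₀ d + 5 = 3.16 − 5·2.2788 + 5 = -3.234
ΔM = M_1 − M_2 = -4.164 − (-3.234) = -0.930; smaller M is more luminous → Star 1.
L ratio = 10^(0.4 |ΔM|) = 10^0.372 = 2.355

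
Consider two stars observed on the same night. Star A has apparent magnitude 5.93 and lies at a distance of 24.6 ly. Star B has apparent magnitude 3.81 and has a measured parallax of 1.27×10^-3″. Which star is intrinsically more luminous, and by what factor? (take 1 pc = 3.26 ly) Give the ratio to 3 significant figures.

Star B is more luminous, by a factor of 76700.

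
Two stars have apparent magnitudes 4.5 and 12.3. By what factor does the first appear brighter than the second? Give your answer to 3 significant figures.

Magnitude difference = -7.8
Flux ratio = 10^(−0.4 Δm) = 10^(−0.4 × -7.8) = 10^3.120 = 1318

1320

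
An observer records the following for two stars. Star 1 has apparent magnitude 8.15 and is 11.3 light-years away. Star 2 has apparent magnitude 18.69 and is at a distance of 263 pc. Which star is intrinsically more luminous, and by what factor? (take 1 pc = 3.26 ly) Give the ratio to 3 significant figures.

Star 1: d = 11.3 ly / 3.26 = 3.466 pc
Star 1: M = m − 5 log₁₀ d + 5 = 8.15 − 5·0.5399 + 5 = 10.451
Star 2: M = m − 5 log₁₀ d + 5 = 18.69 − 5·2.4200 + 5 = 11.590
ΔM = M_1 − M_2 = 10.451 − (11.590) = -1.140; smaller M is more luminous → Star 1.
L ratio = 10^(0.4 |ΔM|) = 10^0.456 = 2.856

Star 1 is more luminous, by a factor of 2.86.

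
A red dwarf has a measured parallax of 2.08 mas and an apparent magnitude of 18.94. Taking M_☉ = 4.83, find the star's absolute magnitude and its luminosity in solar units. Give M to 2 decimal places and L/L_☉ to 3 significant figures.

M ≈ 10.53; L/L_☉ ≈ 5.25×10^-3

d = 1/p = 1000/2.08 mas = 480.8 pc
M = m − 5 log₁₀ d + 5 = 18.94 − 5·2.6819 + 5 = 10.530
M − M_☉ = 10.530 − 4.83 = 5.700
L/L_☉ = 10^(−0.4 × 5.700) = 5.247×10^-3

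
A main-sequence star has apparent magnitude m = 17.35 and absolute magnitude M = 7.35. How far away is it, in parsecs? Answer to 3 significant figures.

d ≈ 1000 pc

Distance modulus: m − M = 17.35 − (7.35) = 10.000
m − M = 5 log₁₀ d − 5
log₁₀ d = (m − M)/5 + 1 = 3.0000
d = 10^3.0000 = 1000 pc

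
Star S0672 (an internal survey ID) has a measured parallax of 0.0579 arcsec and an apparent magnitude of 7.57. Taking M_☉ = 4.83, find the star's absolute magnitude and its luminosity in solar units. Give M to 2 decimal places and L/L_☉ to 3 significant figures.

M ≈ 6.38; L/L_☉ ≈ 0.239

d = 1/p = 1/0.0579″ = 17.27 pc
M = m − 5 log₁₀ d + 5 = 7.57 − 5·1.2373 + 5 = 6.383
M − M_☉ = 6.383 − 4.83 = 1.553
L/L_☉ = 10^(−0.4 × 1.553) = 0.2391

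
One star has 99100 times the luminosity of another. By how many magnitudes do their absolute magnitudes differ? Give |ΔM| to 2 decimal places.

|ΔM| ≈ 12.49

Pogson: ΔM = −2.5 log₁₀(ratio) = −2.5 log₁₀(99100) = −2.5 × 4.9961 = -12.490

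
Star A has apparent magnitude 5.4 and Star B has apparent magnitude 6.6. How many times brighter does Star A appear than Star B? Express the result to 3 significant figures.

3.02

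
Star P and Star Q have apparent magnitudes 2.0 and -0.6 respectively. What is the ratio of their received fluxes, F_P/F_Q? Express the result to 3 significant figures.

F_P/F_Q ≈ 0.0912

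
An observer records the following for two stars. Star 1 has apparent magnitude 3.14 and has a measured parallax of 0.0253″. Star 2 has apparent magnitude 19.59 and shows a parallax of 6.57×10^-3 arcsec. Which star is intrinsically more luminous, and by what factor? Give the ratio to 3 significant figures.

Star 1 is more luminous, by a factor of 256000.

Star 1: d = 1/p = 1/0.0253″ = 39.53 pc
Star 1: M = m − 5 log₁₀ d + 5 = 3.14 − 5·1.5969 + 5 = 0.156
Star 2: d = 1/p = 1/6.57×10^-3″ = 152.2 pc
Star 2: M = m − 5 log₁₀ d + 5 = 19.59 − 5·2.1824 + 5 = 13.678
ΔM = M_1 − M_2 = 0.156 − (13.678) = -13.522; smaller M is more luminous → Star 1.
L ratio = 10^(0.4 |ΔM|) = 10^5.409 = 256400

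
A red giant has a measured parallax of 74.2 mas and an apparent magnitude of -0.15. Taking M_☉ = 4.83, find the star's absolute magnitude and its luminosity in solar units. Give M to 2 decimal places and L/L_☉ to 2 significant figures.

M ≈ -0.80; L/L_☉ ≈ 180

d = 1/p = 1000/74.2 mas = 13.48 pc
M = m − 5 log₁₀ d + 5 = -0.15 − 5·1.1296 + 5 = -0.798
M − M_☉ = -0.798 − 4.83 = -5.628
L/L_☉ = 10^(−0.4 × -5.628) = 178.3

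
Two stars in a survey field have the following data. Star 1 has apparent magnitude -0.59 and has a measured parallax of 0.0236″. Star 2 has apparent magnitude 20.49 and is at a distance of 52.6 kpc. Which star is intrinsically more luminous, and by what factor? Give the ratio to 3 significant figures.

Star 1 is more luminous, by a factor of 175.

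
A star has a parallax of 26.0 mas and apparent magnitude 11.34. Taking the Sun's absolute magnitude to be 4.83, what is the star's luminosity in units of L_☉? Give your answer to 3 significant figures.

L/L_☉ ≈ 0.0368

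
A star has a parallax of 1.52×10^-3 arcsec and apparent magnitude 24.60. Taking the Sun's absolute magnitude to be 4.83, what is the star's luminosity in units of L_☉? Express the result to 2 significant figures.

L/L_☉ ≈ 5.3×10^-5

d = 1/p = 1/1.52×10^-3″ = 657.9 pc
M = m − 5 log₁₀ d + 5 = 24.60 − 5·2.8182 + 5 = 15.509
M − M_☉ = 15.509 − 4.83 = 10.679
L/L_☉ = 10^(−0.4 × 10.679) = 5.349×10^-5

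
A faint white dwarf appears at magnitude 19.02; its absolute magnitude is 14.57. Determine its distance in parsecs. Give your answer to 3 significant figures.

d ≈ 77.6 pc

Distance modulus: m − M = 19.02 − (14.57) = 4.450
m − M = 5 log₁₀ d − 5
log₁₀ d = (m − M)/5 + 1 = 1.8900
d = 10^1.8900 = 77.62 pc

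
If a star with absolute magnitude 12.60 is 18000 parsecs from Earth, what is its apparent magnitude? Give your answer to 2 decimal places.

m = M + 5 log₁₀ d − 5 = 12.60 + 5·4.2553 − 5 = 28.876

m ≈ 28.88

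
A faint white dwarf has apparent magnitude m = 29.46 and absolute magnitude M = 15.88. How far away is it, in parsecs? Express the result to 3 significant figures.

d ≈ 5200 pc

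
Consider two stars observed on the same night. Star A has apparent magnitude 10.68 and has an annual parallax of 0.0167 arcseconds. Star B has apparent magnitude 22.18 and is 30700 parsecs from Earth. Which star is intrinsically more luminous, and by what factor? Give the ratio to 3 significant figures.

Star A: d = 1/p = 1/0.0167″ = 59.88 pc
Star A: M = m − 5 log₁₀ d + 5 = 10.68 − 5·1.7773 + 5 = 6.794
Star B: M = m − 5 log₁₀ d + 5 = 22.18 − 5·4.4871 + 5 = 4.744
ΔM = M_A − M_B = 6.794 − (4.744) = 2.049; smaller M is more luminous → Star B.
L ratio = 10^(0.4 |ΔM|) = 10^0.820 = 6.603

Star B is more luminous, by a factor of 6.60.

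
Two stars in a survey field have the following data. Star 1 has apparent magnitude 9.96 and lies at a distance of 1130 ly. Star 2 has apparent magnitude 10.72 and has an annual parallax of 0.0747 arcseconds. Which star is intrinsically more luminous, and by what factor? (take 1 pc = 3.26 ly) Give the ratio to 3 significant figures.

Star 1 is more luminous, by a factor of 1350.

Star 1: d = 1130 ly / 3.26 = 346.6 pc
Star 1: M = m − 5 log₁₀ d + 5 = 9.96 − 5·2.5399 + 5 = 2.261
Star 2: d = 1/p = 1/0.0747″ = 13.39 pc
Star 2: M = m − 5 log₁₀ d + 5 = 10.72 − 5·1.1267 + 5 = 10.087
ΔM = M_1 − M_2 = 2.261 − (10.087) = -7.826; smaller M is more luminous → Star 1.
L ratio = 10^(0.4 |ΔM|) = 10^3.130 = 1350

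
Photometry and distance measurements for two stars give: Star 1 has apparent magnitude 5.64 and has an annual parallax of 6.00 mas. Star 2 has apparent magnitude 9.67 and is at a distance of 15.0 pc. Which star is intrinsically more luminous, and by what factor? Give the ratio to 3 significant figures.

Star 1 is more luminous, by a factor of 5050.

Star 1: p = 6.00 mas = 6.00×10^-3″ → d = 1/p = 166.7 pc
Star 1: M = m − 5 log₁₀ d + 5 = 5.64 − 5·2.2218 + 5 = -0.469
Star 2: M = m − 5 log₁₀ d + 5 = 9.67 − 5·1.1761 + 5 = 8.790
ΔM = M_1 − M_2 = -0.469 − (8.790) = -9.259; smaller M is more luminous → Star 1.
L ratio = 10^(0.4 |ΔM|) = 10^3.704 = 5053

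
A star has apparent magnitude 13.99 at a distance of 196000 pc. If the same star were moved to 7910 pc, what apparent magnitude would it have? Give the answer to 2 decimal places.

Flux ∝ 1/d², so Δm = 5 log₁₀(d₂/d₁) = 5 log₁₀(7910/196000) = -6.970
m₂ = m₁ + Δm = 13.99 + (-6.970) = 7.020

m ≈ 7.02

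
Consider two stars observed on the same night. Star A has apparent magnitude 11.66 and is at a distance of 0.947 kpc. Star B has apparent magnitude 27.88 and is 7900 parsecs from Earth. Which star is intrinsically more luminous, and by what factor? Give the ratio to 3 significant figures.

Star A is more luminous, by a factor of 44200.

Star A: d = 0.947 kpc = 947.0 pc
Star A: M = m − 5 log₁₀ d + 5 = 11.66 − 5·2.9763 + 5 = 1.778
Star B: M = m − 5 log₁₀ d + 5 = 27.88 − 5·3.8976 + 5 = 13.392
ΔM = M_A − M_B = 1.778 − (13.392) = -11.614; smaller M is more luminous → Star A.
L ratio = 10^(0.4 |ΔM|) = 10^4.645 = 44200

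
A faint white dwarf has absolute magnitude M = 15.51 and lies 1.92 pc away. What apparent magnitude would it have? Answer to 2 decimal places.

m = M + 5 log₁₀ d − 5 = 15.51 + 5·0.2833 − 5 = 11.927

m ≈ 11.93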